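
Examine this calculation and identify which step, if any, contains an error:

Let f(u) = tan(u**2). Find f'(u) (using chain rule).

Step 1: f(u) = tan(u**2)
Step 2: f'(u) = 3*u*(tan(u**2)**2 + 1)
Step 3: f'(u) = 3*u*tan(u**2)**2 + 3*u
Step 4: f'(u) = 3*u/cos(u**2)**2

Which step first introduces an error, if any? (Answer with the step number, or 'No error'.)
Step 2

Step 2 is incorrect due to a wrong coefficient.
The step shows: 3*u*(tan(u**2)**2 + 1)
The correct value should be: 2*u*(tan(u**2)**2 + 1)

Explanation: The coefficient 2 was incorrectly written as 3: the term 2*u*(tan(u**2)**2 + 1) was incorrectly written as 3*u*(tan(u**2)**2 + 1)
The later steps are derived from this incorrect expression, so the error originates in Step 2.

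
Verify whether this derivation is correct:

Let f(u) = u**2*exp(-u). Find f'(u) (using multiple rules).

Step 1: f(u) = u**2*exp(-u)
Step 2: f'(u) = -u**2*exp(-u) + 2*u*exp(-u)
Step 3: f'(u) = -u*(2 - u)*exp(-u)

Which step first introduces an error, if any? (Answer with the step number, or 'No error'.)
Step 3

Step 3 is incorrect due to a sign flip.
The step shows: -u*(2 - u)*exp(-u)
The correct value should be: u*(2 - u)*exp(-u)

Explanation: The sign of the whole expression was flipped: the term u*(2 - u)*exp(-u) was incorrectly written as -u*(2 - u)*exp(-u)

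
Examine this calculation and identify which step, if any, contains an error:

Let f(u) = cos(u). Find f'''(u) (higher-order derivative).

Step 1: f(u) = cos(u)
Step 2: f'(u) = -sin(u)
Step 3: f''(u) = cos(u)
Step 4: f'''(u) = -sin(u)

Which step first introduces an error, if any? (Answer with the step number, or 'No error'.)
Step 3

Step 3 is incorrect due to a sign flip.
The step shows: cos(u)
The correct value should be: -cos(u)

Explanation: The sign of the whole expression was flipped: the term -cos(u) was incorrectly written as cos(u)
The later steps are derived from this incorrect expression, so the error originates in Step 3.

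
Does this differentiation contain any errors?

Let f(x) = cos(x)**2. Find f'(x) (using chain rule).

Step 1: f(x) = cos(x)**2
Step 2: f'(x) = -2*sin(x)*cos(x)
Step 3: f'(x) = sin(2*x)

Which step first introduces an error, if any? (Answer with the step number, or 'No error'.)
Step 3

Step 3 is incorrect due to a sign flip.
The step shows: sin(2*x)
The correct value should be: -sin(2*x)

Explanation: The sign of the whole expression was flipped: the term -sin(2*x) was incorrectly written as sin(2*x)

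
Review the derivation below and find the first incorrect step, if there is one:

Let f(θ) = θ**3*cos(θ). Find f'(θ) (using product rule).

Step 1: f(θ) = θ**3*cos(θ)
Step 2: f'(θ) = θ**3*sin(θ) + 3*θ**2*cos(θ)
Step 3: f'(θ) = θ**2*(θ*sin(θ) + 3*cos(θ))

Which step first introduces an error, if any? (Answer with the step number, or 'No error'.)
Step 2

Step 2 is incorrect due to a sign flip.
The step shows: θ**3*sin(θ) + 3*θ**2*cos(θ)
The correct value should be: -θ**3*sin(θ) + 3*θ**2*cos(θ)

Explanation: The sign of one term was flipped: the term -θ**3*sin(θ) was incorrectly written as θ**3*sin(θ)
The later steps are derived from this incorrect expression, so the error originates in Step 2.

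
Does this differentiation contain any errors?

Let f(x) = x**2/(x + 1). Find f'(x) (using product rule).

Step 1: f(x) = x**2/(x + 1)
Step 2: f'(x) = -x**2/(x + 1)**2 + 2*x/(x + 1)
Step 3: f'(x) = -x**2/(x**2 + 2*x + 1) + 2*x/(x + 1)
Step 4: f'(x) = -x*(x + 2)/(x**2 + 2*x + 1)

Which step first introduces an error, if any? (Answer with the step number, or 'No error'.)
Step 4

Step 4 is incorrect due to a sign flip.
The step shows: -x*(x + 2)/(x**2 + 2*x + 1)
The correct value should be: x*(x + 2)/(x**2 + 2*x + 1)

Explanation: The sign of the whole expression was flipped: the term x*(x + 2)/(x**2 + 2*x + 1) was incorrectly written as -x*(x + 2)/(x**2 + 2*x + 1)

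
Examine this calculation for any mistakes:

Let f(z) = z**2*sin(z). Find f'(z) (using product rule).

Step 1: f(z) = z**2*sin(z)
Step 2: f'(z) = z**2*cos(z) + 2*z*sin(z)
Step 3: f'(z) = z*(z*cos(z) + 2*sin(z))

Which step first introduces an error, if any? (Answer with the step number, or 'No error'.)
No error

All steps in this derivation are correct.
The final answer f'(z) = z*(z*cos(z) + 2*sin(z)) is valid.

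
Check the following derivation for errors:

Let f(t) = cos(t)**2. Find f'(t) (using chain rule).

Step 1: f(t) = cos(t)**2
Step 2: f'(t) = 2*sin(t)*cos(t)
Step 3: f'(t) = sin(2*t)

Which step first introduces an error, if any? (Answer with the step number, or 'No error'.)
Step 2

Step 2 is incorrect due to a sign flip.
The step shows: 2*sin(t)*cos(t)
The correct value should be: -2*sin(t)*cos(t)

Explanation: The sign of the whole expression was flipped: the term -2*sin(t)*cos(t) was incorrectly written as 2*sin(t)*cos(t)
The later steps are derived from this incorrect expression, so the error originates in Step 2.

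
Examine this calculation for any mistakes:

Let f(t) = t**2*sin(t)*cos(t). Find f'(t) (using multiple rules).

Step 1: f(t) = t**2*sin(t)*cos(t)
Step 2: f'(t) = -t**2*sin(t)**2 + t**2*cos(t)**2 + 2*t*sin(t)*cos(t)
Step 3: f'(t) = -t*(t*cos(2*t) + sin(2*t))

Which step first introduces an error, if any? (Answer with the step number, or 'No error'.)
Step 3

Step 3 is incorrect due to a sign flip.
The step shows: -t*(t*cos(2*t) + sin(2*t))
The correct value should be: t*(t*cos(2*t) + sin(2*t))

Explanation: The sign of the whole expression was flipped: the term t*(t*cos(2*t) + sin(2*t)) was incorrectly written as -t*(t*cos(2*t) + sin(2*t))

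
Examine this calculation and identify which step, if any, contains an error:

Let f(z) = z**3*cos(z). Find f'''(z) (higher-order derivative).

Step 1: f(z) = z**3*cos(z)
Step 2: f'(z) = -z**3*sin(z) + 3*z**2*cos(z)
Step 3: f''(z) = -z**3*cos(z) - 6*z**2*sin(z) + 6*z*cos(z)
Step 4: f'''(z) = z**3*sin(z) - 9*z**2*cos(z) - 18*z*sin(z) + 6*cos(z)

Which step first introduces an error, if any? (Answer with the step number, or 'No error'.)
No error

All steps in this derivation are correct.
The final answer f'''(z) = z**3*sin(z) - 9*z**2*cos(z) - 18*z*sin(z) + 6*cos(z) is valid.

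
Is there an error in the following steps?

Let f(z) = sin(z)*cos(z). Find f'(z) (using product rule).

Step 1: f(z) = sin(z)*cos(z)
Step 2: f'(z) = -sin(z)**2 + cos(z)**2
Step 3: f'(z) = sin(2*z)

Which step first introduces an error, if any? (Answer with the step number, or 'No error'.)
Step 3

Step 3 is incorrect due to a wrong trig function.
The step shows: sin(2*z)
The correct value should be: cos(2*z)

Explanation: cos(2*z) was incorrectly written as sin(2*z): the term cos(2*z) was incorrectly written as sin(2*z)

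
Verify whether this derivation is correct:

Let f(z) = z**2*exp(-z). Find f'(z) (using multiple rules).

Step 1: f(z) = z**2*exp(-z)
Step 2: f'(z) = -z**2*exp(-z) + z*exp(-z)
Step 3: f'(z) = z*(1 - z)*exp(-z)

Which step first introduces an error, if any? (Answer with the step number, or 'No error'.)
Step 2

Step 2 is incorrect due to a wrong coefficient.
The step shows: -z**2*exp(-z) + z*exp(-z)
The correct value should be: -z**2*exp(-z) + 2*z*exp(-z)

Explanation: The coefficient 2 was incorrectly written as 1: the term 2*z*exp(-z) was incorrectly written as z*exp(-z)
The later steps are derived from this incorrect expression, so the error originates in Step 2.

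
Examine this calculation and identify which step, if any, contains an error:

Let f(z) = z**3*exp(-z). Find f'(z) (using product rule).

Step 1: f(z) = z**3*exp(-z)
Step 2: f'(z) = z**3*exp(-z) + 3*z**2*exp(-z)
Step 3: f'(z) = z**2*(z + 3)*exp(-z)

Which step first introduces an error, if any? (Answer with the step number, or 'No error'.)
Step 2

Step 2 is incorrect due to a sign flip.
The step shows: z**3*exp(-z) + 3*z**2*exp(-z)
The correct value should be: -z**3*exp(-z) + 3*z**2*exp(-z)

Explanation: The sign of one term was flipped: the term -z**3*exp(-z) was incorrectly written as z**3*exp(-z)
The later steps are derived from this incorrect expression, so the error originates in Step 2.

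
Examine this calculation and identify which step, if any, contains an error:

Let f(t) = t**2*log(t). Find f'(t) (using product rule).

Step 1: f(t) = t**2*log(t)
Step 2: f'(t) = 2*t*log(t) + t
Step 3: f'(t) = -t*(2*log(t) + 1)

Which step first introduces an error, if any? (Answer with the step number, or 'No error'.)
Step 3

Step 3 is incorrect due to a sign flip.
The step shows: -t*(2*log(t) + 1)
The correct value should be: t*(2*log(t) + 1)

Explanation: The sign of the whole expression was flipped: the term t*(2*log(t) + 1) was incorrectly written as -t*(2*log(t) + 1)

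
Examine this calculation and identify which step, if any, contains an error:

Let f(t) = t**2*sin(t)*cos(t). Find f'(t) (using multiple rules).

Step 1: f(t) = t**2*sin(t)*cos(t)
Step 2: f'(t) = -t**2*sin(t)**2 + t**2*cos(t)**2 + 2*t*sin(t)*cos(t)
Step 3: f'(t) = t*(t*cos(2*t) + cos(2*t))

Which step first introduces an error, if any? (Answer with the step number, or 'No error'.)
Step 3

Step 3 is incorrect due to a wrong trig function.
The step shows: t*(t*cos(2*t) + cos(2*t))
The correct value should be: t*(t*cos(2*t) + sin(2*t))

Explanation: sin(2*t) was incorrectly written as cos(2*t): the term t*(t*cos(2*t) + sin(2*t)) was incorrectly written as t*(t*cos(2*t) + cos(2*t))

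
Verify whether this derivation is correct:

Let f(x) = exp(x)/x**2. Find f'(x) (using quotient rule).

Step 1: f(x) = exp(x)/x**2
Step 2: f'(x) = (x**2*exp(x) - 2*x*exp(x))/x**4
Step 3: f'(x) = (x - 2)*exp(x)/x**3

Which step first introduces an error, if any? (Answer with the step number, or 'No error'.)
No error

All steps in this derivation are correct.
The final answer f'(x) = (x - 2)*exp(x)/x**3 is valid.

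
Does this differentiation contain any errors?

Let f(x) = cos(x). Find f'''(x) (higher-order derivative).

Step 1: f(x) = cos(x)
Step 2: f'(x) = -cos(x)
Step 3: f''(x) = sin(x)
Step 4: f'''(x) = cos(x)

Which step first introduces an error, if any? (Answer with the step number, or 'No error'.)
Step 2

Step 2 is incorrect due to a wrong trig function.
The step shows: -cos(x)
The correct value should be: -sin(x)

Explanation: sin(x) was incorrectly written as cos(x): the term -sin(x) was incorrectly written as -cos(x)
The later steps are derived from this incorrect expression, so the error originates in Step 2.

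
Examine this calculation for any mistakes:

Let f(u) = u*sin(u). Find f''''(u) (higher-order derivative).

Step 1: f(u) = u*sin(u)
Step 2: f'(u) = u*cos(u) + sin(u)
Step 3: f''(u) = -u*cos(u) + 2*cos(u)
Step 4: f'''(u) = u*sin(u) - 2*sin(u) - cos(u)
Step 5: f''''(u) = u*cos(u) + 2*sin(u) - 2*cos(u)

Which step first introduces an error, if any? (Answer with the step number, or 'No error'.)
Step 3

Step 3 is incorrect due to a wrong trig function.
The step shows: -u*cos(u) + 2*cos(u)
The correct value should be: -u*sin(u) + 2*cos(u)

Explanation: sin(u) was incorrectly written as cos(u): the term -u*sin(u) was incorrectly written as -u*cos(u)
The later steps are derived from this incorrect expression, so the error originates in Step 3.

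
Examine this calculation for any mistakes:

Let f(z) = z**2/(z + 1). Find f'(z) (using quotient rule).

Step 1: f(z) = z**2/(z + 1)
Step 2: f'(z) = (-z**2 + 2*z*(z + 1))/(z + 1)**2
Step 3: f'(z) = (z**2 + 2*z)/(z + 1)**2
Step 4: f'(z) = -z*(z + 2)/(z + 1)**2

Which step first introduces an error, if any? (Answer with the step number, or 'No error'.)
Step 4

Step 4 is incorrect due to a sign flip.
The step shows: -z*(z + 2)/(z + 1)**2
The correct value should be: z*(z + 2)/(z + 1)**2

Explanation: The sign of the whole expression was flipped: the term z*(z + 2)/(z + 1)**2 was incorrectly written as -z*(z + 2)/(z + 1)**2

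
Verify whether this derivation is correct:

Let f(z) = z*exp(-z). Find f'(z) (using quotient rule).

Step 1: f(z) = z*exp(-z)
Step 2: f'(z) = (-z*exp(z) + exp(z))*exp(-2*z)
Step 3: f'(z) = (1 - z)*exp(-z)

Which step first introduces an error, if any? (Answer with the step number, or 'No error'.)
No error

All steps in this derivation are correct.
The final answer f'(z) = (1 - z)*exp(-z) is valid.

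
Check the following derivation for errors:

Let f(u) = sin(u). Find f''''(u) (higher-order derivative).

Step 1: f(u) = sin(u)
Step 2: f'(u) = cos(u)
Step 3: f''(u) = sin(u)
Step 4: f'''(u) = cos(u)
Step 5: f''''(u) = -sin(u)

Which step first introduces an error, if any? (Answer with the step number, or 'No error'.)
Step 3

Step 3 is incorrect due to a sign flip.
The step shows: sin(u)
The correct value should be: -sin(u)

Explanation: The sign of the whole expression was flipped: the term -sin(u) was incorrectly written as sin(u)
The later steps are derived from this incorrect expression, so the error originates in Step 3.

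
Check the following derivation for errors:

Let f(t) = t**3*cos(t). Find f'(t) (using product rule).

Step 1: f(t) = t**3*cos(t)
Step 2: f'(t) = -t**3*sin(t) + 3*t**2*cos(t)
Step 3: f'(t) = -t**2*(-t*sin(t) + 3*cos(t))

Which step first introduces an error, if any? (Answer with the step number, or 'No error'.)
Step 3

Step 3 is incorrect due to a sign flip.
The step shows: -t**2*(-t*sin(t) + 3*cos(t))
The correct value should be: t**2*(-t*sin(t) + 3*cos(t))

Explanation: The sign of the whole expression was flipped: the term t**2*(-t*sin(t) + 3*cos(t)) was incorrectly written as -t**2*(-t*sin(t) + 3*cos(t))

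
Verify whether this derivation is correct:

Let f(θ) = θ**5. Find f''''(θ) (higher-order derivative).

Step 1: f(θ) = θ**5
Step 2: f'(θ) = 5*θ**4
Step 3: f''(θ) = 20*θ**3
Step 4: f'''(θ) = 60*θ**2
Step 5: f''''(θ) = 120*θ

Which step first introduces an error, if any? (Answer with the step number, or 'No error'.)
No error

All steps in this derivation are correct.
The final answer f''''(θ) = 120*θ is valid.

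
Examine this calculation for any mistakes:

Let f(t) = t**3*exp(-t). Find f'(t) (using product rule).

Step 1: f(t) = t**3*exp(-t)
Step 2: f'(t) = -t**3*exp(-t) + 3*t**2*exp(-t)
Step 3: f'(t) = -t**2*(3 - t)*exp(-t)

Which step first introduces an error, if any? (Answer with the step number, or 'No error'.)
Step 3

Step 3 is incorrect due to a sign flip.
The step shows: -t**2*(3 - t)*exp(-t)
The correct value should be: t**2*(3 - t)*exp(-t)

Explanation: The sign of the whole expression was flipped: the term t**2*(3 - t)*exp(-t) was incorrectly written as -t**2*(3 - t)*exp(-t)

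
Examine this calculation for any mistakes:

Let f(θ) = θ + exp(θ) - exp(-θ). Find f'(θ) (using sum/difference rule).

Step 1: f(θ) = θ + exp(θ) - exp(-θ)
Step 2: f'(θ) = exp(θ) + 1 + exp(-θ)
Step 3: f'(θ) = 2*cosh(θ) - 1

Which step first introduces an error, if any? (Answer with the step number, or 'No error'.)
Step 3

Step 3 is incorrect due to a sign flip.
The step shows: 2*cosh(θ) - 1
The correct value should be: 2*cosh(θ) + 1

Explanation: The sign of one term was flipped: the term 1 was incorrectly written as -1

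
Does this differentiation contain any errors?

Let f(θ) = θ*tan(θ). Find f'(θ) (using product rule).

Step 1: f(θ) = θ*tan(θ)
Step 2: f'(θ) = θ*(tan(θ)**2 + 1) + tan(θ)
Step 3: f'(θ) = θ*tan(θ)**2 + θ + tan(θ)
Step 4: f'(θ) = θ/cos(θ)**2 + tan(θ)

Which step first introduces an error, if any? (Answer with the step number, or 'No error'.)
No error

All steps in this derivation are correct.
The final answer f'(θ) = θ/cos(θ)**2 + tan(θ) is valid.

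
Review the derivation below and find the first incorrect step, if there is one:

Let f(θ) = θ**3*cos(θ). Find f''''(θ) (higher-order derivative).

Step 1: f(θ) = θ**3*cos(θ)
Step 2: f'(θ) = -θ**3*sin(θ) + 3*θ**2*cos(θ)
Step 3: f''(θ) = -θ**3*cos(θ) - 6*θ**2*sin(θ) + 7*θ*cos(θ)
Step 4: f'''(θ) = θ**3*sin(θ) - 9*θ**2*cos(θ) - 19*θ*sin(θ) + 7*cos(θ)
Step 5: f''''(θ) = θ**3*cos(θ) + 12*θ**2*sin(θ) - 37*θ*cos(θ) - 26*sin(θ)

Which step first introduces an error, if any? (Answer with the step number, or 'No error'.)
Step 3

Step 3 is incorrect due to a wrong coefficient.
The step shows: -θ**3*cos(θ) - 6*θ**2*sin(θ) + 7*θ*cos(θ)
The correct value should be: -θ**3*cos(θ) - 6*θ**2*sin(θ) + 6*θ*cos(θ)

Explanation: The coefficient 6 was incorrectly written as 7: the term 6*θ*cos(θ) was incorrectly written as 7*θ*cos(θ)
The later steps are derived from this incorrect expression, so the error originates in Step 3.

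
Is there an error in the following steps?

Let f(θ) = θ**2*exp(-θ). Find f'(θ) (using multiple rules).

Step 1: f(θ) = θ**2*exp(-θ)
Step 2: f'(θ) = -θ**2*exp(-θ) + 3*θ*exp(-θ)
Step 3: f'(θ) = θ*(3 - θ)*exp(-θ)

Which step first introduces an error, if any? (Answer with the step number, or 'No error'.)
Step 2

Step 2 is incorrect due to a wrong coefficient.
The step shows: -θ**2*exp(-θ) + 3*θ*exp(-θ)
The correct value should be: -θ**2*exp(-θ) + 2*θ*exp(-θ)

Explanation: The coefficient 2 was incorrectly written as 3: the term 2*θ*exp(-θ) was incorrectly written as 3*θ*exp(-θ)
The later steps are derived from this incorrect expression, so the error originates in Step 2.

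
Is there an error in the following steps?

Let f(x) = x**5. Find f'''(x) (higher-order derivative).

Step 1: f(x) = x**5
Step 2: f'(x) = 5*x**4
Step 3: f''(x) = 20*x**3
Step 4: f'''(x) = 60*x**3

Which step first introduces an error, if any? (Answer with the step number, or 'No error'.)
Step 4

Step 4 is incorrect due to a wrong exponent.
The step shows: 60*x**3
The correct value should be: 60*x**2

Explanation: The exponent 2 on x was incorrectly written as 3: the term 60*x**2 was incorrectly written as 60*x**3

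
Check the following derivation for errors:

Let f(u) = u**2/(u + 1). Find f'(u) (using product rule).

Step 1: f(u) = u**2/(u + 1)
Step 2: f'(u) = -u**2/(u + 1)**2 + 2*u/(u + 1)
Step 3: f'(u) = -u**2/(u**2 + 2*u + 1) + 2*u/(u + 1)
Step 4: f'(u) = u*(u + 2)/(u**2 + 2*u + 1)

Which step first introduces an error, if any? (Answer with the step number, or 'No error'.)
No error

All steps in this derivation are correct.
The final answer f'(u) = u*(u + 2)/(u**2 + 2*u + 1) is valid.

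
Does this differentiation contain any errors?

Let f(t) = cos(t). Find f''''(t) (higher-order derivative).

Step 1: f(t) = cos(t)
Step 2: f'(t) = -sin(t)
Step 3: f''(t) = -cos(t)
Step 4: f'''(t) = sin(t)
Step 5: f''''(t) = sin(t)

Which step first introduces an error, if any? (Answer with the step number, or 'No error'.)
Step 5

Step 5 is incorrect due to a wrong trig function.
The step shows: sin(t)
The correct value should be: cos(t)

Explanation: cos(t) was incorrectly written as sin(t): the term cos(t) was incorrectly written as sin(t)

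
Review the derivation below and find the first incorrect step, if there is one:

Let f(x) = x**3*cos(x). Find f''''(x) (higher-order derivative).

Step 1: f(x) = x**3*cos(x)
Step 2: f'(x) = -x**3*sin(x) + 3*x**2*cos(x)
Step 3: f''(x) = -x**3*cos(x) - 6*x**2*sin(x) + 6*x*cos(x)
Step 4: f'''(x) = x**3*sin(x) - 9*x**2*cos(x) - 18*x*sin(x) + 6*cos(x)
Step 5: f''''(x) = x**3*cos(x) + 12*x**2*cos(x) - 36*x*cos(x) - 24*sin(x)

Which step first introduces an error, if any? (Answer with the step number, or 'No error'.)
Step 5

Step 5 is incorrect due to a wrong trig function.
The step shows: x**3*cos(x) + 12*x**2*cos(x) - 36*x*cos(x) - 24*sin(x)
The correct value should be: x**3*cos(x) + 12*x**2*sin(x) - 36*x*cos(x) - 24*sin(x)

Explanation: sin(x) was incorrectly written as cos(x): the term 12*x**2*sin(x) was incorrectly written as 12*x**2*cos(x)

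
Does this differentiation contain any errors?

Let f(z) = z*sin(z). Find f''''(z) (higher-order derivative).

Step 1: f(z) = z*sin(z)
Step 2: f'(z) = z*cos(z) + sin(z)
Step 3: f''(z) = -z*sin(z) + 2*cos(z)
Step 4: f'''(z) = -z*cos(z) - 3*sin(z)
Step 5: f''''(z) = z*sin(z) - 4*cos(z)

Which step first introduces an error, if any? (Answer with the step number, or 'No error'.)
No error

All steps in this derivation are correct.
The final answer f''''(z) = z*sin(z) - 4*cos(z) is valid.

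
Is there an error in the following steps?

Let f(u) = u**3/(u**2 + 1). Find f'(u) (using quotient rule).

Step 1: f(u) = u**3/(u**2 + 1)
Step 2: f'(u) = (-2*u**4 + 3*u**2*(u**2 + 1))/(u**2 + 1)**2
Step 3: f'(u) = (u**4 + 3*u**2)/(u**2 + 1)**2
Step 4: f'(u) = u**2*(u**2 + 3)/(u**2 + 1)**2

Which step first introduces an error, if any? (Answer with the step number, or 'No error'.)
No error

All steps in this derivation are correct.
The final answer f'(u) = u**2*(u**2 + 3)/(u**2 + 1)**2 is valid.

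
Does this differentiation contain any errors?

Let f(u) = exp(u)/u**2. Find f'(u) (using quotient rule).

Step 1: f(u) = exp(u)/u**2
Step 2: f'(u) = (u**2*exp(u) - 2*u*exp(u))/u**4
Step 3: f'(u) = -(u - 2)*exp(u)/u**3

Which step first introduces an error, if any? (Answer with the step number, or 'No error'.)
Step 3

Step 3 is incorrect due to a sign flip.
The step shows: -(u - 2)*exp(u)/u**3
The correct value should be: (u - 2)*exp(u)/u**3

Explanation: The sign of the whole expression was flipped: the term (u - 2)*exp(u)/u**3 was incorrectly written as -(u - 2)*exp(u)/u**3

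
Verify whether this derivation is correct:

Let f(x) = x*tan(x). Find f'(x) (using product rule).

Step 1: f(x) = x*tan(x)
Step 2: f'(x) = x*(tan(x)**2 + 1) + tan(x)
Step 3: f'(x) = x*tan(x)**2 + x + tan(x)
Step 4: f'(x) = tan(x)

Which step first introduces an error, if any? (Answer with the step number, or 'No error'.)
Step 4

Step 4 is incorrect due to a dropped term.
The step shows: tan(x)
The correct value should be: x/cos(x)**2 + tan(x)

Explanation: A term was dropped: the term x/cos(x)**2 was incorrectly omitted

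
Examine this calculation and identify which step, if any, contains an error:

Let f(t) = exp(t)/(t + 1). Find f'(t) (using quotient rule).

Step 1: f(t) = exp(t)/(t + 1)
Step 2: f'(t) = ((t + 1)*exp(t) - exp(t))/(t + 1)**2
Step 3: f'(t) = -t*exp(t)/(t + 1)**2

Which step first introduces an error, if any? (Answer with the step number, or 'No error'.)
Step 3

Step 3 is incorrect due to a sign flip.
The step shows: -t*exp(t)/(t + 1)**2
The correct value should be: t*exp(t)/(t + 1)**2

Explanation: The sign of the whole expression was flipped: the term t*exp(t)/(t + 1)**2 was incorrectly written as -t*exp(t)/(t + 1)**2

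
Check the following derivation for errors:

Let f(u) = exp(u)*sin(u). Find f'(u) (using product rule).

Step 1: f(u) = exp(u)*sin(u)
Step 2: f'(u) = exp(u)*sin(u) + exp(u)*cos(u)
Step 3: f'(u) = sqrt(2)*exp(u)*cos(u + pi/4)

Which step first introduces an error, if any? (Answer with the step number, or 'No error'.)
Step 3

Step 3 is incorrect due to a wrong trig function.
The step shows: sqrt(2)*exp(u)*cos(u + pi/4)
The correct value should be: sqrt(2)*exp(u)*sin(u + pi/4)

Explanation: sin(u + pi/4) was incorrectly written as cos(u + pi/4): the term sqrt(2)*exp(u)*sin(u + pi/4) was incorrectly written as sqrt(2)*exp(u)*cos(u + pi/4)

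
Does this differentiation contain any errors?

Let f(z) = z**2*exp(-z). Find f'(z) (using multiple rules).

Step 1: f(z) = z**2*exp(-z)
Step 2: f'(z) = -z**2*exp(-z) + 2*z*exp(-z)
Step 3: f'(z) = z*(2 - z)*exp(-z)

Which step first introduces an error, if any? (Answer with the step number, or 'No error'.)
No error

All steps in this derivation are correct.
The final answer f'(z) = z*(2 - z)*exp(-z) is valid.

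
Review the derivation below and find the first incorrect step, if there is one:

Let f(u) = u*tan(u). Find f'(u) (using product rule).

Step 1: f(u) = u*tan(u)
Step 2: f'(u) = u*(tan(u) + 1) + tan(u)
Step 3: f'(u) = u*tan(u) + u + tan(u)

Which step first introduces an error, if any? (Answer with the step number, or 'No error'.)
Step 2

Step 2 is incorrect due to a wrong exponent.
The step shows: u*(tan(u) + 1) + tan(u)
The correct value should be: u*(tan(u)**2 + 1) + tan(u)

Explanation: The exponent 2 on tan(u) was incorrectly written as 1: the term u*(tan(u)**2 + 1) was incorrectly written as u*(tan(u) + 1)
The later steps are derived from this incorrect expression, so the error originates in Step 2.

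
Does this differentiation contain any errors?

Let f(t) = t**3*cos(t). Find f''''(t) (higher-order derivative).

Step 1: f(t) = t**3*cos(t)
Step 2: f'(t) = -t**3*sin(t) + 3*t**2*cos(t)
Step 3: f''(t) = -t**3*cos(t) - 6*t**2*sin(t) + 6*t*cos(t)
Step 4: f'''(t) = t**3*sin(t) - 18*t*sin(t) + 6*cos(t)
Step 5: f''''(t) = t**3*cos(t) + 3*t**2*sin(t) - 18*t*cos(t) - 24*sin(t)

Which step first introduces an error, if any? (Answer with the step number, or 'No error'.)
Step 4

Step 4 is incorrect due to a dropped term.
The step shows: t**3*sin(t) - 18*t*sin(t) + 6*cos(t)
The correct value should be: t**3*sin(t) - 9*t**2*cos(t) - 18*t*sin(t) + 6*cos(t)

Explanation: A term was dropped: the term -9*t**2*cos(t) was incorrectly omitted
The later steps are derived from this incorrect expression, so the error originates in Step 4.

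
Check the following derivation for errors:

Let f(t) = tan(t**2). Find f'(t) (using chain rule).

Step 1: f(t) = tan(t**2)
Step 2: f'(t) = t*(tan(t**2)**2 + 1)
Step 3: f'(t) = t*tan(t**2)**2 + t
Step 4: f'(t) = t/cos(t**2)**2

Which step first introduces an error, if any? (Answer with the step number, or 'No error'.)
Step 2

Step 2 is incorrect due to a wrong coefficient.
The step shows: t*(tan(t**2)**2 + 1)
The correct value should be: 2*t*(tan(t**2)**2 + 1)

Explanation: The coefficient 2 was incorrectly written as 1: the term 2*t*(tan(t**2)**2 + 1) was incorrectly written as t*(tan(t**2)**2 + 1)
The later steps are derived from this incorrect expression, so the error originates in Step 2.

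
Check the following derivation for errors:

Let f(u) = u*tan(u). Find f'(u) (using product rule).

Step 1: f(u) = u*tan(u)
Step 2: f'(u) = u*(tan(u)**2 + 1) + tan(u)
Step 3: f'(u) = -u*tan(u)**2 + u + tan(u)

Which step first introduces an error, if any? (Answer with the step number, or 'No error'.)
Step 3

Step 3 is incorrect due to a sign flip.
The step shows: -u*tan(u)**2 + u + tan(u)
The correct value should be: u*tan(u)**2 + u + tan(u)

Explanation: The sign of one term was flipped: the term u*tan(u)**2 was incorrectly written as -u*tan(u)**2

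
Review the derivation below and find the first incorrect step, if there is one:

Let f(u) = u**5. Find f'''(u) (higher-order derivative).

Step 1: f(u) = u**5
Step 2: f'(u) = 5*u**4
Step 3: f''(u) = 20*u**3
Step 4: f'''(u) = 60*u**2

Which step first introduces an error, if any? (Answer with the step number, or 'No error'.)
No error

All steps in this derivation are correct.
The final answer f'''(u) = 60*u**2 is valid.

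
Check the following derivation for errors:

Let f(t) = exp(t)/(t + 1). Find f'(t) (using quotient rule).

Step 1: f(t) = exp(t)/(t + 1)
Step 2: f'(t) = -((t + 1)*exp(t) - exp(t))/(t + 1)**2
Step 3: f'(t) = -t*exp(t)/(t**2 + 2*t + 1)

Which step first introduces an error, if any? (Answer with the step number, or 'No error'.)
Step 2

Step 2 is incorrect due to a sign flip.
The step shows: -((t + 1)*exp(t) - exp(t))/(t + 1)**2
The correct value should be: ((t + 1)*exp(t) - exp(t))/(t + 1)**2

Explanation: The sign of the whole expression was flipped: the term ((t + 1)*exp(t) - exp(t))/(t + 1)**2 was incorrectly written as -((t + 1)*exp(t) - exp(t))/(t + 1)**2
The later steps are derived from this incorrect expression, so the error originates in Step 2.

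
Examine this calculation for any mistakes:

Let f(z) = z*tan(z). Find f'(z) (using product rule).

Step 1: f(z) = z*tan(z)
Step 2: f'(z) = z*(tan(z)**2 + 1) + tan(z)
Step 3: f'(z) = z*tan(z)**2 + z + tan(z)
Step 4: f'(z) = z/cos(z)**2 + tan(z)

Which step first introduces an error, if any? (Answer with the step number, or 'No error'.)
No error

All steps in this derivation are correct.
The final answer f'(z) = z/cos(z)**2 + tan(z) is valid.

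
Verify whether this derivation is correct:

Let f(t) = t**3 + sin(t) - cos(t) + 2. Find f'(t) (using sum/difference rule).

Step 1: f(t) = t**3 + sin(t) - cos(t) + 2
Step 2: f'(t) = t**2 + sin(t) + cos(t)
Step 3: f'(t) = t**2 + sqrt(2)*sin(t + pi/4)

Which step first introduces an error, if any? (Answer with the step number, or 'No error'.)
Step 2

Step 2 is incorrect due to a wrong coefficient.
The step shows: t**2 + sin(t) + cos(t)
The correct value should be: 3*t**2 + sin(t) + cos(t)

Explanation: The coefficient 3 was incorrectly written as 1: the term 3*t**2 was incorrectly written as t**2
The later steps are derived from this incorrect expression, so the error originates in Step 2.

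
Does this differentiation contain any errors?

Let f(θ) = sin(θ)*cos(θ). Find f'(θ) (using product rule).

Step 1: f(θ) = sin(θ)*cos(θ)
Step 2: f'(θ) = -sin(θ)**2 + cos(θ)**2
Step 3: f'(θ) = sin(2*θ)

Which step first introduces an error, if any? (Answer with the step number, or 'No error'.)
Step 3

Step 3 is incorrect due to a wrong trig function.
The step shows: sin(2*θ)
The correct value should be: cos(2*θ)

Explanation: cos(2*θ) was incorrectly written as sin(2*θ): the term cos(2*θ) was incorrectly written as sin(2*θ)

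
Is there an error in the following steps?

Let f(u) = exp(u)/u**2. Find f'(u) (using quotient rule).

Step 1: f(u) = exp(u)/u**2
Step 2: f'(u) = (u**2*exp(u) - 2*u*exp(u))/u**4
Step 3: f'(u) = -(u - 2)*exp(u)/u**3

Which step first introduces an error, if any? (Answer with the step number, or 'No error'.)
Step 3

Step 3 is incorrect due to a sign flip.
The step shows: -(u - 2)*exp(u)/u**3
The correct value should be: (u - 2)*exp(u)/u**3

Explanation: The sign of the whole expression was flipped: the term (u - 2)*exp(u)/u**3 was incorrectly written as -(u - 2)*exp(u)/u**3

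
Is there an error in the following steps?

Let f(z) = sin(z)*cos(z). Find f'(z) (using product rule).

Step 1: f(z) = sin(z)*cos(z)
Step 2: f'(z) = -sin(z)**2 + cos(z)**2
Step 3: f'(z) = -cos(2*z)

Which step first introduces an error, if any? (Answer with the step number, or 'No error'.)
Step 3

Step 3 is incorrect due to a sign flip.
The step shows: -cos(2*z)
The correct value should be: cos(2*z)

Explanation: The sign of the whole expression was flipped: the term cos(2*z) was incorrectly written as -cos(2*z)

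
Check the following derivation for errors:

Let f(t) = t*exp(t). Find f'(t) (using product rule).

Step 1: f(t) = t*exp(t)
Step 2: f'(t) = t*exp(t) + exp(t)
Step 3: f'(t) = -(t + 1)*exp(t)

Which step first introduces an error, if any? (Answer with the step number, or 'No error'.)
Step 3

Step 3 is incorrect due to a sign flip.
The step shows: -(t + 1)*exp(t)
The correct value should be: (t + 1)*exp(t)

Explanation: The sign of the whole expression was flipped: the term (t + 1)*exp(t) was incorrectly written as -(t + 1)*exp(t)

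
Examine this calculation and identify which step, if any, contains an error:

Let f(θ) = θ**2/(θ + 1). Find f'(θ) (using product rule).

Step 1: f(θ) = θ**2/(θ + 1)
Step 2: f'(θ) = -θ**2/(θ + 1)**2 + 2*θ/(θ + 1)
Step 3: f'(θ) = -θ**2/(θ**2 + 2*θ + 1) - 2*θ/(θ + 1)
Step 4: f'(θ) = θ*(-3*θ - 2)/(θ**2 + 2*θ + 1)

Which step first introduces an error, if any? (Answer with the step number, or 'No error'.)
Step 3

Step 3 is incorrect due to a sign flip.
The step shows: -θ**2/(θ**2 + 2*θ + 1) - 2*θ/(θ + 1)
The correct value should be: -θ**2/(θ**2 + 2*θ + 1) + 2*θ/(θ + 1)

Explanation: The sign of one term was flipped: the term 2*θ/(θ + 1) was incorrectly written as -2*θ/(θ + 1)
The later steps are derived from this incorrect expression, so the error originates in Step 3.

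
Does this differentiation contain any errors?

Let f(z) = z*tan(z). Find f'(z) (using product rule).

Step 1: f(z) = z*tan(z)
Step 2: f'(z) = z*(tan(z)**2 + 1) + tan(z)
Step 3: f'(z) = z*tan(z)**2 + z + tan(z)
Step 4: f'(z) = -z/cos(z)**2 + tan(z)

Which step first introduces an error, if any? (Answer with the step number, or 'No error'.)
Step 4

Step 4 is incorrect due to a sign flip.
The step shows: -z/cos(z)**2 + tan(z)
The correct value should be: z/cos(z)**2 + tan(z)

Explanation: The sign of one term was flipped: the term z/cos(z)**2 was incorrectly written as -z/cos(z)**2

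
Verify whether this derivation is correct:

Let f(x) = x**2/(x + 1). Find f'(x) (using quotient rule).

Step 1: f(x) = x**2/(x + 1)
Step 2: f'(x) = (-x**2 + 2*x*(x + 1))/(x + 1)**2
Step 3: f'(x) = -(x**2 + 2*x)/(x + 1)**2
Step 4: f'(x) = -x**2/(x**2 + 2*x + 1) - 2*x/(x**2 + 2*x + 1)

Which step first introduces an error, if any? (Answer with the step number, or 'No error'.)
Step 3

Step 3 is incorrect due to a sign flip.
The step shows: -(x**2 + 2*x)/(x + 1)**2
The correct value should be: (x**2 + 2*x)/(x + 1)**2

Explanation: The sign of the whole expression was flipped: the term (x**2 + 2*x)/(x + 1)**2 was incorrectly written as -(x**2 + 2*x)/(x + 1)**2
The later steps are derived from this incorrect expression, so the error originates in Step 3.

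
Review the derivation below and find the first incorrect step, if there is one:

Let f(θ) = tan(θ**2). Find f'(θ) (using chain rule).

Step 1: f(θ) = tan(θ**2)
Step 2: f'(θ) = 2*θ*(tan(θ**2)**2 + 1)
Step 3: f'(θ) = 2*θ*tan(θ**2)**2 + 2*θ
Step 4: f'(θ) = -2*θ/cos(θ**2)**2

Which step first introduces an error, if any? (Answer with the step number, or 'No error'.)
Step 4

Step 4 is incorrect due to a sign flip.
The step shows: -2*θ/cos(θ**2)**2
The correct value should be: 2*θ/cos(θ**2)**2

Explanation: The sign of the whole expression was flipped: the term 2*θ/cos(θ**2)**2 was incorrectly written as -2*θ/cos(θ**2)**2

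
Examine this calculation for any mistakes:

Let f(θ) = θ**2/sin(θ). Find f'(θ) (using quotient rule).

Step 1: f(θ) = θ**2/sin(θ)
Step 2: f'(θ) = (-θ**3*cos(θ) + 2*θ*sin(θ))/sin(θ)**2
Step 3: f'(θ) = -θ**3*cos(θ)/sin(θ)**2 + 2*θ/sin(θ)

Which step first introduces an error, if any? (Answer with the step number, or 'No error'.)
Step 2

Step 2 is incorrect due to a wrong exponent.
The step shows: (-θ**3*cos(θ) + 2*θ*sin(θ))/sin(θ)**2
The correct value should be: (-θ**2*cos(θ) + 2*θ*sin(θ))/sin(θ)**2

Explanation: The exponent 2 on θ was incorrectly written as 3: the term (-θ**2*cos(θ) + 2*θ*sin(θ))/sin(θ)**2 was incorrectly written as (-θ**3*cos(θ) + 2*θ*sin(θ))/sin(θ)**2
The later steps are derived from this incorrect expression, so the error originates in Step 2.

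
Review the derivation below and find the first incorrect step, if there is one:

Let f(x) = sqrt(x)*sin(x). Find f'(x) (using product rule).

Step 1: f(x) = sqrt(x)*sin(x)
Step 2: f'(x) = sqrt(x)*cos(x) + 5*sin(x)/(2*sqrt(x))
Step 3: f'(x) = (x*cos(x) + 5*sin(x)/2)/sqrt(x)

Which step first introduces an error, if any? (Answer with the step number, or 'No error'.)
Step 2

Step 2 is incorrect due to a wrong coefficient.
The step shows: sqrt(x)*cos(x) + 5*sin(x)/(2*sqrt(x))
The correct value should be: sqrt(x)*cos(x) + sin(x)/(2*sqrt(x))

Explanation: The coefficient 1/2 was incorrectly written as 5/2: the term sin(x)/(2*sqrt(x)) was incorrectly written as 5*sin(x)/(2*sqrt(x))
The later steps are derived from this incorrect expression, so the error originates in Step 2.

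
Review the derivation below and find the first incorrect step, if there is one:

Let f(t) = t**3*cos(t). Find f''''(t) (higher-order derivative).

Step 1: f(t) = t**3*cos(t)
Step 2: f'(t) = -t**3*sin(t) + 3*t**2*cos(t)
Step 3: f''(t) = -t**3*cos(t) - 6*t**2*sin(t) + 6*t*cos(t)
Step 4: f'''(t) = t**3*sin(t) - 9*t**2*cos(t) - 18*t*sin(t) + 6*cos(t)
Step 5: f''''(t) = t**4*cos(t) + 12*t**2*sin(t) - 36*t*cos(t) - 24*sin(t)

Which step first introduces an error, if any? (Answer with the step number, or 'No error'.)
Step 5

Step 5 is incorrect due to a wrong exponent.
The step shows: t**4*cos(t) + 12*t**2*sin(t) - 36*t*cos(t) - 24*sin(t)
The correct value should be: t**3*cos(t) + 12*t**2*sin(t) - 36*t*cos(t) - 24*sin(t)

Explanation: The exponent 3 on t was incorrectly written as 4: the term t**3*cos(t) was incorrectly written as t**4*cos(t)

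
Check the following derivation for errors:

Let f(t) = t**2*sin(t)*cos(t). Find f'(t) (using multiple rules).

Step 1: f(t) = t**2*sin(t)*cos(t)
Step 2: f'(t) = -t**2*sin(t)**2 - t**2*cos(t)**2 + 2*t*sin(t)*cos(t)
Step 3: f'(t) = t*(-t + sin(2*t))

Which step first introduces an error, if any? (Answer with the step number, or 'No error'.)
Step 2

Step 2 is incorrect due to a sign flip.
The step shows: -t**2*sin(t)**2 - t**2*cos(t)**2 + 2*t*sin(t)*cos(t)
The correct value should be: -t**2*sin(t)**2 + t**2*cos(t)**2 + 2*t*sin(t)*cos(t)

Explanation: The sign of one term was flipped: the term t**2*cos(t)**2 was incorrectly written as -t**2*cos(t)**2
The later steps are derived from this incorrect expression, so the error originates in Step 2.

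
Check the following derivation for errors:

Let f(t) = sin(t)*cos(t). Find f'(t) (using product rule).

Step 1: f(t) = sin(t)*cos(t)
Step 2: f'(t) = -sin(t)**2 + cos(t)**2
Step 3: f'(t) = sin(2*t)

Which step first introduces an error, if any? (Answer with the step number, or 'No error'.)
Step 3

Step 3 is incorrect due to a wrong trig function.
The step shows: sin(2*t)
The correct value should be: cos(2*t)

Explanation: cos(2*t) was incorrectly written as sin(2*t): the term cos(2*t) was incorrectly written as sin(2*t)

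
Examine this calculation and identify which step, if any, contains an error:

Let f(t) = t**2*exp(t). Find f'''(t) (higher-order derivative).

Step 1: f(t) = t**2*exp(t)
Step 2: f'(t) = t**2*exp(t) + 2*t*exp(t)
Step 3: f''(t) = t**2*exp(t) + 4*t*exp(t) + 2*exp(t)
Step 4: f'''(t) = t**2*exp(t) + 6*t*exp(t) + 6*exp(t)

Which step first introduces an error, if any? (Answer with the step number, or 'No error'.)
No error

All steps in this derivation are correct.
The final answer f'''(t) = t**2*exp(t) + 6*t*exp(t) + 6*exp(t) is valid.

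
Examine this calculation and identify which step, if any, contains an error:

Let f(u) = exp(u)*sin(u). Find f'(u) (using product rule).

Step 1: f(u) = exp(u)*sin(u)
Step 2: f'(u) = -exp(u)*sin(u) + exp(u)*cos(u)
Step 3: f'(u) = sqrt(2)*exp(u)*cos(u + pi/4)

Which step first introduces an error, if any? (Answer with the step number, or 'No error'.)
Step 2

Step 2 is incorrect due to a sign flip.
The step shows: -exp(u)*sin(u) + exp(u)*cos(u)
The correct value should be: exp(u)*sin(u) + exp(u)*cos(u)

Explanation: The sign of one term was flipped: the term exp(u)*sin(u) was incorrectly written as -exp(u)*sin(u)
The later steps are derived from this incorrect expression, so the error originates in Step 2.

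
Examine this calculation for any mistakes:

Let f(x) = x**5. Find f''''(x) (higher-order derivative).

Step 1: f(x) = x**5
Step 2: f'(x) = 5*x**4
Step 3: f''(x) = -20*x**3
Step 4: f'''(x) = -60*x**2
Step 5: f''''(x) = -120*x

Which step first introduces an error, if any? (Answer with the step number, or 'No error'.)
Step 3

Step 3 is incorrect due to a sign flip.
The step shows: -20*x**3
The correct value should be: 20*x**3

Explanation: The sign of the whole expression was flipped: the term 20*x**3 was incorrectly written as -20*x**3
The later steps are derived from this incorrect expression, so the error originates in Step 3.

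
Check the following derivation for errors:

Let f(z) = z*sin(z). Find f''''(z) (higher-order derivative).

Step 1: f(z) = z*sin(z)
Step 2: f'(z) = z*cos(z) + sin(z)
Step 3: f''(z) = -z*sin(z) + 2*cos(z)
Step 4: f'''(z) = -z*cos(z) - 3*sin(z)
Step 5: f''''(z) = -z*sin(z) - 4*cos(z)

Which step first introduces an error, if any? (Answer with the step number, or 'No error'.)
Step 5

Step 5 is incorrect due to a sign flip.
The step shows: -z*sin(z) - 4*cos(z)
The correct value should be: z*sin(z) - 4*cos(z)

Explanation: The sign of one term was flipped: the term z*sin(z) was incorrectly written as -z*sin(z)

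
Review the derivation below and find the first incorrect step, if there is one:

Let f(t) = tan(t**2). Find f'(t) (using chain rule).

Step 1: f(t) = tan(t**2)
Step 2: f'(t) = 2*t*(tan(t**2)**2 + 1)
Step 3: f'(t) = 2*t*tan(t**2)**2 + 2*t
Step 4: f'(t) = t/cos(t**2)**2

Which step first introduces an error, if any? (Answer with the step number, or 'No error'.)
Step 4

Step 4 is incorrect due to a wrong coefficient.
The step shows: t/cos(t**2)**2
The correct value should be: 2*t/cos(t**2)**2

Explanation: The coefficient 2 was incorrectly written as 1: the term 2*t/cos(t**2)**2 was incorrectly written as t/cos(t**2)**2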